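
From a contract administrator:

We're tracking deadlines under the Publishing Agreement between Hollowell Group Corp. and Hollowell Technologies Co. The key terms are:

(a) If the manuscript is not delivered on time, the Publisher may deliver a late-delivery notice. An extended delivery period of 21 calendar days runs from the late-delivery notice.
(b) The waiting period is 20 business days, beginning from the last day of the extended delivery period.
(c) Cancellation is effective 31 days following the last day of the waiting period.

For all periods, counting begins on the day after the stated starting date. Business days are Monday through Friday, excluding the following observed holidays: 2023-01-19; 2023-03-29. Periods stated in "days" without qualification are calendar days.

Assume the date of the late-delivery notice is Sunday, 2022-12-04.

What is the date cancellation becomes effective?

Adding 21 calendar days to 2022-12-04 gives 2022-12-25, which is the last day of the extended delivery period.
The last day of the waiting period: counting 20 business days from Sunday, 2022-12-25 (Dec 26, Dec 27, Dec 28, Dec 29, …, Jan 18, Jan 20, Jan 23, skipping weekends and the listed holiday on Jan 19) reaches Monday, 2023-01-23.
The date cancellation becomes effective: 31 calendar days after 2023-01-23 is 2023-02-23.

2023-02-23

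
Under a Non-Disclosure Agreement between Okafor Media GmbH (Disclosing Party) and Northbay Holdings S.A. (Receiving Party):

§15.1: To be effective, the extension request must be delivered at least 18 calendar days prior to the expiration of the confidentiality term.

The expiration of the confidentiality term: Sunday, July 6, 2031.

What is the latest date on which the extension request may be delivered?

June 18, 2031

July 6, 2031 minus 18 days is June 18, 2031.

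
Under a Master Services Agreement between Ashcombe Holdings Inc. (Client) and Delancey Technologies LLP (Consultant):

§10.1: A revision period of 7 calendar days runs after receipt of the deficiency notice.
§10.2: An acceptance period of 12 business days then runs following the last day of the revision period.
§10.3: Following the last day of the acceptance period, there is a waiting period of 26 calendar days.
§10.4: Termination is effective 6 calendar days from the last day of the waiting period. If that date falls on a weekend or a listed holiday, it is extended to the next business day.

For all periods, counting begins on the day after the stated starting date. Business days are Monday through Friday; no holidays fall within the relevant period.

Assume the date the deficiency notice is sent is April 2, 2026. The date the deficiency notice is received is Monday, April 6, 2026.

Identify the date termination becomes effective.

The last day of the revision period: April 6, 2026 + 7 days = April 13, 2026.
The last day of the acceptance period: 12 business days after Monday, April 13, 2026, skipping weekends — Apr 14, Apr 15, Apr 16, Apr 17, …, Apr 27, Apr 28, Apr 29 — lands on Wednesday, April 29, 2026.
Adding 26 calendar days to April 29, 2026 gives May 25, 2026, which is the last day of the waiting period.
The date termination becomes effective: 6 calendar days after May 25, 2026 is May 31, 2026. That falls on a Sunday, so it rolls to the next business day, Monday, June 1, 2026.

June 1, 2026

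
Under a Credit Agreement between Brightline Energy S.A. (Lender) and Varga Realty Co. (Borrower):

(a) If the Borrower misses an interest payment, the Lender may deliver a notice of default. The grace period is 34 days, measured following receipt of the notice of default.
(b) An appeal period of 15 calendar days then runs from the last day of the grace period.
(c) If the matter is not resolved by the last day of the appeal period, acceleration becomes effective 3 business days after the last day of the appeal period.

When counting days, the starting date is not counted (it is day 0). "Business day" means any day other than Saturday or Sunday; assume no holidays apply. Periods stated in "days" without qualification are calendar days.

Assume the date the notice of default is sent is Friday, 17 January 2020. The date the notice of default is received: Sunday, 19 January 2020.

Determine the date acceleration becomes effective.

11 March 2020

Adding 34 calendar days to 19 January 2020 gives 22 February 2020, which is the last day of the grace period.
Adding 15 calendar days to 22 February 2020 gives 8 March 2020, which is the last day of the appeal period.
From Sunday, 8 March 2020, 3 business days (Mar 9, Mar 10, Mar 11, skipping weekends) brings us to Wednesday, 11 March 2020, which is the date acceleration becomes effective.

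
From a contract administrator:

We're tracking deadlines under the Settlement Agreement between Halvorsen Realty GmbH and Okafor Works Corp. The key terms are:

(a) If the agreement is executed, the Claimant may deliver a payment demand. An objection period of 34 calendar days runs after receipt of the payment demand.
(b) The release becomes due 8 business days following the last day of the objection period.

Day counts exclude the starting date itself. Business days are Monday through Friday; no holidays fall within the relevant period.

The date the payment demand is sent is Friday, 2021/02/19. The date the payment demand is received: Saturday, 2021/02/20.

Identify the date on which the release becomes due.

2021/04/07

The last day of the objection period: 34 calendar days after 2021/02/20 is 2021/03/26.
From Friday, 2021/03/26, 8 business days (Mar 29, Mar 30, Mar 31, Apr 1, Apr 2, Apr 5, Apr 6, Apr 7, skipping weekends) brings us to Wednesday, 2021/04/07, which is the date on which the release becomes due.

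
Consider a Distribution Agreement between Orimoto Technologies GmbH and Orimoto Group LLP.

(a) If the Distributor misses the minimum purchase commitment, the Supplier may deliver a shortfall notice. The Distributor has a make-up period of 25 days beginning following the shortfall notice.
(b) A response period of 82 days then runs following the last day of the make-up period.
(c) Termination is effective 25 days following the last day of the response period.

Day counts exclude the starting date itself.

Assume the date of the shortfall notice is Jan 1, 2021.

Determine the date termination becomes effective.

The last day of the make-up period: Jan 1, 2021 + 25 days = Jan 26, 2021.
Adding 82 calendar days to Jan 26, 2021 gives Apr 18, 2021, which is the last day of the response period.
The date termination becomes effective: Apr 18, 2021 + 25 days = May 13, 2021.

May 13, 2021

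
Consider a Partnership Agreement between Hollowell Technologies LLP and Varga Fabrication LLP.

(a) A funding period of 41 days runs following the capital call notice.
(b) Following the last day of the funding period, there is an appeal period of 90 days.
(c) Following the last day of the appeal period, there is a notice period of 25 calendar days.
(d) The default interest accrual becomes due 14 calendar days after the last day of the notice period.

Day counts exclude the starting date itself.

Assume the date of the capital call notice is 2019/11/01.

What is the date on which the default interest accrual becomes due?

Adding 41 calendar days to 2019/11/01 gives 2019/12/12, which is the last day of the funding period.
Adding 90 calendar days to 2019/12/12 gives 2020/03/11, which is the last day of the appeal period.
The last day of the notice period: 2020/03/11 + 25 days = 2020/04/05.
The date on which the default interest accrual becomes due: 14 calendar days after 2020/04/05 is 2020/04/19.

2020/04/19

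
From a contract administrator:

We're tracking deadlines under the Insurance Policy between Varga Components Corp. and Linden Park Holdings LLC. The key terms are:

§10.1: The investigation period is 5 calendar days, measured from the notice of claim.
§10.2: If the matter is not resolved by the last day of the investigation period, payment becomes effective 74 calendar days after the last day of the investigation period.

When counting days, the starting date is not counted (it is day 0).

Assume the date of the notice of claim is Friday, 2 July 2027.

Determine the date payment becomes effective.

19 September 2027

The last day of the investigation period: 5 calendar days after 2 July 2027 is 7 July 2027.
Adding 74 calendar days to 7 July 2027 gives 19 September 2027, which is the date payment becomes effective.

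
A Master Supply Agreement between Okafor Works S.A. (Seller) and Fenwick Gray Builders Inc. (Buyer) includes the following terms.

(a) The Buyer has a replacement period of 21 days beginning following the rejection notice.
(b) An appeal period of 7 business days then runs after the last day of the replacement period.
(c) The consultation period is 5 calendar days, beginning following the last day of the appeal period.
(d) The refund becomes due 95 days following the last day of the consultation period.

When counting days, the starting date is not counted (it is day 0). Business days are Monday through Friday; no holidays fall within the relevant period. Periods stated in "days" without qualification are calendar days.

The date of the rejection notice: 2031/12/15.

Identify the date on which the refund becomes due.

Adding 21 calendar days to 2031/12/15 gives 2032/01/05, which is the last day of the replacement period.
From Monday, 2032/01/05, 7 business days (Jan 6, Jan 7, Jan 8, Jan 9, Jan 12, Jan 13, Jan 14, skipping weekends) brings us to Wednesday, 2032/01/14, which is the last day of the appeal period.
The last day of the consultation period: 5 calendar days after 2032/01/14 is 2032/01/19.
Adding 95 calendar days to 2032/01/19 gives 2032/04/23, which is the date on which the refund becomes due.

2032/04/23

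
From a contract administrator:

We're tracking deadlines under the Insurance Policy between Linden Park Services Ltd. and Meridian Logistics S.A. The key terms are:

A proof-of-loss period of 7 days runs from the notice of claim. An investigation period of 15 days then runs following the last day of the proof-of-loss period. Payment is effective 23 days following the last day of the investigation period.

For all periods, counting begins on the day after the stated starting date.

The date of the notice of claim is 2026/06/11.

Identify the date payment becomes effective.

The last day of the proof-of-loss period: 2026/06/11 + 7 days = 2026/06/18.
The last day of the investigation period: 15 calendar days after 2026/06/18 is 2026/07/03.
Adding 23 calendar days to 2026/07/03 gives 2026/07/26, which is the date payment becomes effective.

2026/07/26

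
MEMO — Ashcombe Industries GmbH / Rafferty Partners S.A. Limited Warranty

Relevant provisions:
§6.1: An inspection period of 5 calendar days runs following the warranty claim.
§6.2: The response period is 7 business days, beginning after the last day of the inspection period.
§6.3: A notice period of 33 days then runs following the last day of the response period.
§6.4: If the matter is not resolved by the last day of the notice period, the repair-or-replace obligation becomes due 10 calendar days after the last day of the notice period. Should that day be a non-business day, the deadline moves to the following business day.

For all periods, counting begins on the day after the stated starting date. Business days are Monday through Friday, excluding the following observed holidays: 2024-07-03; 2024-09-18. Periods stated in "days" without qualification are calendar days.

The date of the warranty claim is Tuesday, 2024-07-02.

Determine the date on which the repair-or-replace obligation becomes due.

The last day of the inspection period: 5 calendar days after 2024-07-02 is 2024-07-07.
The last day of the response period: 7 business days after Sunday, 2024-07-07, skipping weekends — Jul 8, Jul 9, Jul 10, Jul 11, Jul 12, Jul 15, Jul 16 — lands on Tuesday, 2024-07-16.
The last day of the notice period: 33 calendar days after 2024-07-16 is 2024-08-18.
Adding 10 calendar days to 2024-08-18 gives 2024-08-28, which is the date on which the repair-or-replace obligation becomes due. 2024-08-28 is a Wednesday and is not a listed holiday, so no roll-forward applies.

2024-08-28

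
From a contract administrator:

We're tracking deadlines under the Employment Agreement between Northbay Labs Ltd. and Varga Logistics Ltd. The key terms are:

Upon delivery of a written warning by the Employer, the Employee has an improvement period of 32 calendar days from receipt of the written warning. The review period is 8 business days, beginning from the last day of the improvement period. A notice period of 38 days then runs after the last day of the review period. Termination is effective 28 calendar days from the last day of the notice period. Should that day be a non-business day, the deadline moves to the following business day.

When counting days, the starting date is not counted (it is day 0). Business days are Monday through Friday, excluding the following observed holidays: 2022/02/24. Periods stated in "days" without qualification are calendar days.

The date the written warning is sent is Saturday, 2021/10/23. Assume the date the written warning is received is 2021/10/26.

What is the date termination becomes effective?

2022/02/14

Adding 32 calendar days to 2021/10/26 gives 2021/11/27, which is the last day of the improvement period.
The last day of the review period: 8 business days after Saturday, 2021/11/27, skipping weekends — Nov 29, Nov 30, Dec 1, Dec 2, Dec 3, Dec 6, Dec 7, Dec 8 — lands on Wednesday, 2021/12/08.
The last day of the notice period: 38 calendar days after 2021/12/08 is 2022/01/15.
The date termination becomes effective: 28 calendar days after 2022/01/15 is 2022/02/12. That falls on a Saturday, so it rolls to the next business day, Monday, 2022/02/14.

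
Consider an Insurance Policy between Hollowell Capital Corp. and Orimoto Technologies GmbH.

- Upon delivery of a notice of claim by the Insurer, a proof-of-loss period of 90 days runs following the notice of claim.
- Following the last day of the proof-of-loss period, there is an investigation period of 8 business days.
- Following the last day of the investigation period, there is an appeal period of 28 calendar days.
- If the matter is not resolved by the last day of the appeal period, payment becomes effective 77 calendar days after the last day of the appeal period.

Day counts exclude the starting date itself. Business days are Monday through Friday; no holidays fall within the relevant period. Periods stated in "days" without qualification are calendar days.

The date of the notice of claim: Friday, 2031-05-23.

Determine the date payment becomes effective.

The last day of the proof-of-loss period: 2031-05-23 + 90 days = 2031-08-21.
From Thursday, 2031-08-21, 8 business days (Aug 22, Aug 25, Aug 26, Aug 27, Aug 28, Aug 29, Sep 1, Sep 2, skipping weekends) brings us to Tuesday, 2031-09-02, which is the last day of the investigation period.
Adding 28 calendar days to 2031-09-02 gives 2031-09-30, which is the last day of the appeal period.
The date payment becomes effective: 77 calendar days after 2031-09-30 is 2031-12-16.

2031-12-16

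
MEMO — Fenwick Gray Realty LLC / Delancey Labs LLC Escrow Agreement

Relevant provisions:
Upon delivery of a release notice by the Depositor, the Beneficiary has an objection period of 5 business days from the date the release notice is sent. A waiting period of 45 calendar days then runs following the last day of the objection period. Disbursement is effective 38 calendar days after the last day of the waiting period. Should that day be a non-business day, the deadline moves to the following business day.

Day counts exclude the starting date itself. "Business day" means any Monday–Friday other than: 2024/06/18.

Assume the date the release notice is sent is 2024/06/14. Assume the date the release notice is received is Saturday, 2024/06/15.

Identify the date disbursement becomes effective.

2024/09/16

The last day of the objection period: 5 business days after Friday, 2024/06/14, skipping weekends and the listed holiday on Jun 18 — Jun 17, Jun 19, Jun 20, Jun 21, Jun 24 — lands on Monday, 2024/06/24.
The last day of the waiting period: 45 calendar days after 2024/06/24 is 2024/08/08.
The date disbursement becomes effective: 38 calendar days after 2024/08/08 is 2024/09/15. That falls on a Sunday, so it rolls to the next business day, Monday, 2024/09/16.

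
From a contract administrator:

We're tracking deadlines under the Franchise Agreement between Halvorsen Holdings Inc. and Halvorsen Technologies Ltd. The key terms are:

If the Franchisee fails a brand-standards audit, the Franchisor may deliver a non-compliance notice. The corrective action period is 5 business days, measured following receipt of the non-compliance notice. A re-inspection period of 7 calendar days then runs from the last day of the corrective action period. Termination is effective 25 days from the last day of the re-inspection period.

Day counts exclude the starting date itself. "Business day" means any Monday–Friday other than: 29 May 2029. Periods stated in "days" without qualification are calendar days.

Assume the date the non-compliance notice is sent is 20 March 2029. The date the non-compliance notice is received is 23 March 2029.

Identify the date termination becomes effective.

The last day of the corrective action period: 5 business days after Friday, 23 March 2029, skipping weekends — Mar 26, Mar 27, Mar 28, Mar 29, Mar 30 — lands on Friday, 30 March 2029.
Adding 7 calendar days to 30 March 2029 gives 6 April 2029, which is the last day of the re-inspection period.
Adding 25 calendar days to 6 April 2029 gives 1 May 2029, which is the date termination becomes effective.

1 May 2029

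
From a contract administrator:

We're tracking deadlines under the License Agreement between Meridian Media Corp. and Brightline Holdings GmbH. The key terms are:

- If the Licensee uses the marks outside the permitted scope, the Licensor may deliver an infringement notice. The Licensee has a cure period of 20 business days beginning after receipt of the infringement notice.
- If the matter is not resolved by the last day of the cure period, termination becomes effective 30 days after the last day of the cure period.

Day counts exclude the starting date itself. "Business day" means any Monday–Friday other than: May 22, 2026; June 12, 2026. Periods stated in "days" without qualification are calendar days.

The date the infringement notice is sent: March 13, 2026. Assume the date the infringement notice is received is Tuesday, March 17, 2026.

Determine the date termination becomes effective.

The last day of the cure period: 20 business days after Tuesday, March 17, 2026, skipping weekends — Mar 18, Mar 19, Mar 20, Mar 23, …, Apr 10, Apr 13, Apr 14 — lands on Tuesday, April 14, 2026.
The date termination becomes effective: 30 calendar days after April 14, 2026 is May 14, 2026.

May 14, 2026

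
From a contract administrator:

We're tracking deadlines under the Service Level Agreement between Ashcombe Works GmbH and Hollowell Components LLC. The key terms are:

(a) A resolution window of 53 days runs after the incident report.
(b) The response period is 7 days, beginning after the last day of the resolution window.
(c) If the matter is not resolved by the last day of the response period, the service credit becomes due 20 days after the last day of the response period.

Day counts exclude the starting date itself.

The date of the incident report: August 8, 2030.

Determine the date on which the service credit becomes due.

October 27, 2030

The last day of the resolution window: 53 calendar days after August 8, 2030 is September 30, 2030.
The last day of the response period: September 30, 2030 + 7 days = October 7, 2030.
Adding 20 calendar days to October 7, 2030 gives October 27, 2030, which is the date on which the service credit becomes due.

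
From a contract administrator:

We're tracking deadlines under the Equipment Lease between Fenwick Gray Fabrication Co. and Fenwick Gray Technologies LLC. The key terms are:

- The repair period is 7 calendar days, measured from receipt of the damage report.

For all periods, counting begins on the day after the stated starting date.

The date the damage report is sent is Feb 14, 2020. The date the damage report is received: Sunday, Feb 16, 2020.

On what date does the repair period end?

The last day of the repair period: Feb 16, 2020 + 7 days = Feb 23, 2020.

Feb 23, 2020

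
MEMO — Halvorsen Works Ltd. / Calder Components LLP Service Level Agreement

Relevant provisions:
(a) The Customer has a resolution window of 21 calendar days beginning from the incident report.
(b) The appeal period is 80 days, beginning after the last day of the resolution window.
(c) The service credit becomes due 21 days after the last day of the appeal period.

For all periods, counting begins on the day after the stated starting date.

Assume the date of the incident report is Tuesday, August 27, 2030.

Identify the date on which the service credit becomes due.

The last day of the resolution window: August 27, 2030 + 21 days = September 17, 2030.
Adding 80 calendar days to September 17, 2030 gives December 6, 2030, which is the last day of the appeal period.
Adding 21 calendar days to December 6, 2030 gives December 27, 2030, which is the date on which the service credit becomes due.

December 27, 2030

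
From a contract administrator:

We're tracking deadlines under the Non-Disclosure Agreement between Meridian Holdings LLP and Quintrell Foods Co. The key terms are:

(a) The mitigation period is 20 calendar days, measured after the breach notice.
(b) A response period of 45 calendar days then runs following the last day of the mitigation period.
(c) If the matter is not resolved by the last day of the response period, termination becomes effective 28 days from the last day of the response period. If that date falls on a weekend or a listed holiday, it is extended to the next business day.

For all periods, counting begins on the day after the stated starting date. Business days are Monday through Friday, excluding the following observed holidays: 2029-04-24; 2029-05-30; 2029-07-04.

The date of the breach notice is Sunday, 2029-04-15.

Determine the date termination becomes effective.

2029-07-17

The last day of the mitigation period: 2029-04-15 + 20 days = 2029-05-05.
The last day of the response period: 2029-05-05 + 45 days = 2029-06-19.
Adding 28 calendar days to 2029-06-19 gives 2029-07-17, which is the date termination becomes effective. 2029-07-17 is a Tuesday and is not a listed holiday, so no roll-forward applies.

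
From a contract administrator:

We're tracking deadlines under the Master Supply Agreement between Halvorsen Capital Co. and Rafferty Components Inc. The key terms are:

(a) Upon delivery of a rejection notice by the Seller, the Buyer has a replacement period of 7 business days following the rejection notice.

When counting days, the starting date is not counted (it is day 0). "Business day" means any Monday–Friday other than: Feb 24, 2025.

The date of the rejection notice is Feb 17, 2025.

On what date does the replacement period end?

Feb 27, 2025

The last day of the replacement period: counting 7 business days from Monday, Feb 17, 2025 (Feb 18, Feb 19, Feb 20, Feb 21, Feb 25, Feb 26, Feb 27, skipping weekends and the listed holiday on Feb 24) reaches Thursday, Feb 27, 2025.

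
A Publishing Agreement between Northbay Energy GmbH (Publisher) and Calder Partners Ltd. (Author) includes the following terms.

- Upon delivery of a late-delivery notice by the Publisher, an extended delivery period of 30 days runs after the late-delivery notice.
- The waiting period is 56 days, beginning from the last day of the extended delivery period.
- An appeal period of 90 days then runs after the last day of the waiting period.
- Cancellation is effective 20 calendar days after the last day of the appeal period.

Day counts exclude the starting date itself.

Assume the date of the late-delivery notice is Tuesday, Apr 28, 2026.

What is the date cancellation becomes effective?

The last day of the extended delivery period: Apr 28, 2026 + 30 days = May 28, 2026.
The last day of the waiting period: 56 calendar days after May 28, 2026 is Jul 23, 2026.
Adding 90 calendar days to Jul 23, 2026 gives Oct 21, 2026, which is the last day of the appeal period.
The date cancellation becomes effective: Oct 21, 2026 + 20 days = Nov 10, 2026.

Nov 10, 2026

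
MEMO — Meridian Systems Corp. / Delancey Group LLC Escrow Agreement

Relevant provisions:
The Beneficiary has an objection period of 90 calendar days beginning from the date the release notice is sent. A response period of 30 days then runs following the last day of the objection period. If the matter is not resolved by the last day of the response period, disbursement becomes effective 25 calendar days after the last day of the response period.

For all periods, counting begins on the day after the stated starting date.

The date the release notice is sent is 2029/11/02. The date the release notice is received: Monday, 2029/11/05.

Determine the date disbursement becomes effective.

2030/03/27

The last day of the objection period: 90 calendar days after 2029/11/02 is 2030/01/31.
The last day of the response period: 2030/01/31 + 30 days = 2030/03/02.
Adding 25 calendar days to 2030/03/02 gives 2030/03/27, which is the date disbursement becomes effective.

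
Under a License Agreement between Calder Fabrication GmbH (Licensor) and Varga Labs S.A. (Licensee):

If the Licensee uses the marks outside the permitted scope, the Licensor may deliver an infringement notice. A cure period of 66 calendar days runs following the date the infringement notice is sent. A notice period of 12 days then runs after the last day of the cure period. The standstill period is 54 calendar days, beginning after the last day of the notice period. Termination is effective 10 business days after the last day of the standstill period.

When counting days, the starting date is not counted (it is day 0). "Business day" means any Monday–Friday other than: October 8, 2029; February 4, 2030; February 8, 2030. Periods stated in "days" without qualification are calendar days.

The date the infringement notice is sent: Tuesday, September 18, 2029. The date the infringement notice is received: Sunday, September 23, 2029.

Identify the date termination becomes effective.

The last day of the cure period: 66 calendar days after September 18, 2029 is November 23, 2029.
The last day of the notice period: 12 calendar days after November 23, 2029 is December 5, 2029.
The last day of the standstill period: 54 calendar days after December 5, 2029 is January 28, 2030.
From Monday, January 28, 2030, 10 business days (Jan 29, Jan 30, Jan 31, Feb 1, Feb 5, Feb 6, Feb 7, Feb 11, Feb 12, Feb 13, skipping weekends and the listed holidays on Feb 4, Feb 8) brings us to Wednesday, February 13, 2030, which is the date termination becomes effective.

February 13, 2030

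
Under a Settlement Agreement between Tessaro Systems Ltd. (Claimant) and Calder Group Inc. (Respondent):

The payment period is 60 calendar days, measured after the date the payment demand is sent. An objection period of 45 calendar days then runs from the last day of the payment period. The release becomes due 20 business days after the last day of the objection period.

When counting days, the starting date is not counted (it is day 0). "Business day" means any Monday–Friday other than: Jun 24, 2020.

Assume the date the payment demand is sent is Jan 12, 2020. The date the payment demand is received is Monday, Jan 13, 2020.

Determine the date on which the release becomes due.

The last day of the payment period: 60 calendar days after Jan 12, 2020 is Mar 12, 2020.
Adding 45 calendar days to Mar 12, 2020 gives Apr 26, 2020, which is the last day of the objection period.
The date on which the release becomes due: counting 20 business days from Sunday, Apr 26, 2020 (Apr 27, Apr 28, Apr 29, Apr 30, …, May 20, May 21, May 22, skipping weekends) reaches Friday, May 22, 2020.

May 22, 2020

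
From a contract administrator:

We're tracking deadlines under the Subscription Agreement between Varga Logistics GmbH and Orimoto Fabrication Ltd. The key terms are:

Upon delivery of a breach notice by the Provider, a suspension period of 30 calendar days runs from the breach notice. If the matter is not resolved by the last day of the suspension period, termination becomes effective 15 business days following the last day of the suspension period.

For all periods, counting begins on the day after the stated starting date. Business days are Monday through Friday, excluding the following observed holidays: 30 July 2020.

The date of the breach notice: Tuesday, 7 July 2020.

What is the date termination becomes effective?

Adding 30 calendar days to 7 July 2020 gives 6 August 2020, which is the last day of the suspension period.
The date termination becomes effective: 15 business days after Thursday, 6 August 2020, skipping weekends — Aug 7, Aug 10, Aug 11, Aug 12, …, Aug 25, Aug 26, Aug 27 — lands on Thursday, 27 August 2020.

27 August 2020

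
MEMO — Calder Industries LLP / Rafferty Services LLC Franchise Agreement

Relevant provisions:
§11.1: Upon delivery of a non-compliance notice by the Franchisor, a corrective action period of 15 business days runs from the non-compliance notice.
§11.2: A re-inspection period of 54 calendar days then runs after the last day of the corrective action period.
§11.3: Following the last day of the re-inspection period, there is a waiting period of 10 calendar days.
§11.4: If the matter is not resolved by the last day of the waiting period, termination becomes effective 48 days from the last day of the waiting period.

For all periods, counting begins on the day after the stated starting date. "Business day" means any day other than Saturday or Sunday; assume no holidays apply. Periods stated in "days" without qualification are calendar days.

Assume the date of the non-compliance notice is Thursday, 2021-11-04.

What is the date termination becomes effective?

2022-03-17

From Thursday, 2021-11-04, 15 business days (Nov 5, Nov 8, Nov 9, Nov 10, …, Nov 23, Nov 24, Nov 25, skipping weekends) brings us to Thursday, 2021-11-25, which is the last day of the corrective action period.
Adding 54 calendar days to 2021-11-25 gives 2022-01-18, which is the last day of the re-inspection period.
Adding 10 calendar days to 2022-01-18 gives 2022-01-28, which is the last day of the waiting period.
The date termination becomes effective: 48 calendar days after 2022-01-28 is 2022-03-17.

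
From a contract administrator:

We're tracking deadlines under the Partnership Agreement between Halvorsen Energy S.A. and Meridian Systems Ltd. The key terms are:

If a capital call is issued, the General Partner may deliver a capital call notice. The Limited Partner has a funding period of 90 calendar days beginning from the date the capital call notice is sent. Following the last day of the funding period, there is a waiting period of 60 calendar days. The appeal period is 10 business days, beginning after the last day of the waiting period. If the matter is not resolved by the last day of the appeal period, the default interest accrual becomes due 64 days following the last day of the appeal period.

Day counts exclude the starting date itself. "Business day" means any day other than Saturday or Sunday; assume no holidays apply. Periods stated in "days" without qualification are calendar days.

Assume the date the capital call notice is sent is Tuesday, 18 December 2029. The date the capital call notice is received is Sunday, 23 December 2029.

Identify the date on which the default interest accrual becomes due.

Adding 90 calendar days to 18 December 2029 gives 18 March 2030, which is the last day of the funding period.
The last day of the waiting period: 60 calendar days after 18 March 2030 is 17 May 2030.
The last day of the appeal period: counting 10 business days from Friday, 17 May 2030 (May 20, May 21, May 22, May 23, May 24, May 27, May 28, May 29, May 30, May 31, skipping weekends) reaches Friday, 31 May 2030.
The date on which the default interest accrual becomes due: 31 May 2030 + 64 days = 3 August 2030.

3 August 2030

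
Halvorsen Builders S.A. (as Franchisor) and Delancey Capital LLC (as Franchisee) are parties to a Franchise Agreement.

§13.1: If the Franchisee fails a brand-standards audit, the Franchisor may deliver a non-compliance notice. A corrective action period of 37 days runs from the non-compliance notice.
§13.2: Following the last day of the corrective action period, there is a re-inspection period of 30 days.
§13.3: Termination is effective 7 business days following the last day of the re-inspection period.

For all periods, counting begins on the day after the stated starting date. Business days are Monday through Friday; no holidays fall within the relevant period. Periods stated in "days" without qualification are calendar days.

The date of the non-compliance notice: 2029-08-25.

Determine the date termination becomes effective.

2029-11-09

The last day of the corrective action period: 2029-08-25 + 37 days = 2029-10-01.
The last day of the re-inspection period: 30 calendar days after 2029-10-01 is 2029-10-31.
From Wednesday, 2029-10-31, 7 business days (Nov 1, Nov 2, Nov 5, Nov 6, Nov 7, Nov 8, Nov 9, skipping weekends) brings us to Friday, 2029-11-09, which is the date termination becomes effective.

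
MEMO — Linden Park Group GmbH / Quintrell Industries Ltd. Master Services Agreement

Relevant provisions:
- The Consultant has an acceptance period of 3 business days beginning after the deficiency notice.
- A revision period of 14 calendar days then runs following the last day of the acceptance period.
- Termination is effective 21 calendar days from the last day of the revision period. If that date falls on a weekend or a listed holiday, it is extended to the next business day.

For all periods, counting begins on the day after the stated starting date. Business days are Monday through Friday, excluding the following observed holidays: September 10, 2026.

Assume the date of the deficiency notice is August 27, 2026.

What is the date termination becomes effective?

The last day of the acceptance period: counting 3 business days from Thursday, August 27, 2026 (Aug 28, Aug 31, Sep 1, skipping weekends) reaches Tuesday, September 1, 2026.
The last day of the revision period: September 1, 2026 + 14 days = September 15, 2026.
Adding 21 calendar days to September 15, 2026 gives October 6, 2026, which is the date termination becomes effective. October 6, 2026 is a Tuesday and is not a listed holiday, so no roll-forward applies.

October 6, 2026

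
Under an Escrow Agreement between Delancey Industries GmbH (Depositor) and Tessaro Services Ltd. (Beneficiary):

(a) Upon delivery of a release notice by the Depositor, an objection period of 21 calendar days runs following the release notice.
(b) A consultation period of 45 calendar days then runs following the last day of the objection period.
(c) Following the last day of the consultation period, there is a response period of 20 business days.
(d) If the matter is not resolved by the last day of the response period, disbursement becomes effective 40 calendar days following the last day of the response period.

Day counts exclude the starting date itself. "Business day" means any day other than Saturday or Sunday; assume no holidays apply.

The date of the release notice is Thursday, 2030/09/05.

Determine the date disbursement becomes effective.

The last day of the objection period: 21 calendar days after 2030/09/05 is 2030/09/26.
The last day of the consultation period: 45 calendar days after 2030/09/26 is 2030/11/10.
The last day of the response period: counting 20 business days from Sunday, 2030/11/10 (Nov 11, Nov 12, Nov 13, Nov 14, …, Dec 4, Dec 5, Dec 6, skipping weekends) reaches Friday, 2030/12/06.
The date disbursement becomes effective: 2030/12/06 + 40 days = 2031/01/15.

2031/01/15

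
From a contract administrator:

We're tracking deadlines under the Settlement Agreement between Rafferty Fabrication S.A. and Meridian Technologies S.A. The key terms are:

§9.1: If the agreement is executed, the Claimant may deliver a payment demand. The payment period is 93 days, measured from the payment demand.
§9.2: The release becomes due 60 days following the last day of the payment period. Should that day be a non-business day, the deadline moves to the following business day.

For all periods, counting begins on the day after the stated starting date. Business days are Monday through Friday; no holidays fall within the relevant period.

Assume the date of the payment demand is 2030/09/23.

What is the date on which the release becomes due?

2031/02/24

The last day of the payment period: 93 calendar days after 2030/09/23 is 2030/12/25.
Adding 60 calendar days to 2030/12/25 gives 2031/02/23, which is the date on which the release becomes due. That falls on a Sunday, so it rolls to the next business day, Monday, 2031/02/24.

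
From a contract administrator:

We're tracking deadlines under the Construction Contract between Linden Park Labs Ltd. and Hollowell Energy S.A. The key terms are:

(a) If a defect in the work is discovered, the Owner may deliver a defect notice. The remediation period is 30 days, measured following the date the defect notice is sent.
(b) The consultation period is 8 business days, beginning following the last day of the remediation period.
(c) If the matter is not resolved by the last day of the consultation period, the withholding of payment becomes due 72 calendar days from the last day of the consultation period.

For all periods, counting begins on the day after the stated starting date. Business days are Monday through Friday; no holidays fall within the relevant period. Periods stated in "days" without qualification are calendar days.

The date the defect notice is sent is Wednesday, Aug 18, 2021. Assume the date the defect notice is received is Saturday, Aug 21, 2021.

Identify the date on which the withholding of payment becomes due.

Dec 10, 2021

Adding 30 calendar days to Aug 18, 2021 gives Sep 17, 2021, which is the last day of the remediation period.
The last day of the consultation period: 8 business days after Friday, Sep 17, 2021, skipping weekends — Sep 20, Sep 21, Sep 22, Sep 23, Sep 24, Sep 27, Sep 28, Sep 29 — lands on Wednesday, Sep 29, 2021.
The date on which the withholding of payment becomes due: Sep 29, 2021 + 72 days = Dec 10, 2021.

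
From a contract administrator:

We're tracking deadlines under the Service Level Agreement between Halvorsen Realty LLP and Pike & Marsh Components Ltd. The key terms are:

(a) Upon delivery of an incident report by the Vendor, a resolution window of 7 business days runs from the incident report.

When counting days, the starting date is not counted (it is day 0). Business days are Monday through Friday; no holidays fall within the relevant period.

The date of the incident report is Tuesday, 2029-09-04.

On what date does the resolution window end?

From Tuesday, 2029-09-04, 7 business days (Sep 5, Sep 6, Sep 7, Sep 10, Sep 11, Sep 12, Sep 13, skipping weekends) brings us to Thursday, 2029-09-13, which is the last day of the resolution window.

2029-09-13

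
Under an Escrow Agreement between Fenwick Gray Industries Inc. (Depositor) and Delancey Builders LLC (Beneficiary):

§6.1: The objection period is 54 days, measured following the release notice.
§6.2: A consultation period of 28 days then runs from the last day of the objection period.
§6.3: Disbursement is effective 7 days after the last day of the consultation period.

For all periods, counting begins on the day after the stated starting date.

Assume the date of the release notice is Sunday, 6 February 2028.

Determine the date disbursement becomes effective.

5 May 2028

Adding 54 calendar days to 6 February 2028 gives 31 March 2028, which is the last day of the objection period.
Adding 28 calendar days to 31 March 2028 gives 28 April 2028, which is the last day of the consultation period.
Adding 7 calendar days to 28 April 2028 gives 5 May 2028, which is the date disbursement becomes effective.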